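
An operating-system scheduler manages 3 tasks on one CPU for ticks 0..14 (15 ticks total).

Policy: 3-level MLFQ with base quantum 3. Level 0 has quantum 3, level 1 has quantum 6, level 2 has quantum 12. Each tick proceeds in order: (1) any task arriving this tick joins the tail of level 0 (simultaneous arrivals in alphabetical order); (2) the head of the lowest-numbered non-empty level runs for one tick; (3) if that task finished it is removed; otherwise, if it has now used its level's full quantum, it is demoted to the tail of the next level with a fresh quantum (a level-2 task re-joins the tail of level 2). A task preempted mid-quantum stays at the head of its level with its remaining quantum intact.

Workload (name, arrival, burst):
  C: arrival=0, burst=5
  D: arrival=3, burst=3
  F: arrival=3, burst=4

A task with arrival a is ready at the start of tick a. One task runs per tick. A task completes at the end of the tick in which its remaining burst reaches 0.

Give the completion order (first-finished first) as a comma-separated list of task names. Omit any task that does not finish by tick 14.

completion order = D, C, F

t=0: L0/L1/L2 = C/-/- → run C
t=1: L0/L1/L2 = C/-/- → run C
t=2: L0/L1/L2 = C/-/- → run C
t=3: L0/L1/L2 = DF/C/- → run D
t=4: L0/L1/L2 = DF/C/- → run D
t=5: L0/L1/L2 = DF/C/- → run D
t=6: L0/L1/L2 = F/C/- → run F
t=7: L0/L1/L2 = F/C/- → run F
t=8: L0/L1/L2 = F/C/- → run F
t=9: L0/L1/L2 = -/CF/- → run C
t=10: L0/L1/L2 = -/CF/- → run C
t=11: L0/L1/L2 = -/F/- → run F
t=12: (idle)
t=13: (idle)
t=14: (idle)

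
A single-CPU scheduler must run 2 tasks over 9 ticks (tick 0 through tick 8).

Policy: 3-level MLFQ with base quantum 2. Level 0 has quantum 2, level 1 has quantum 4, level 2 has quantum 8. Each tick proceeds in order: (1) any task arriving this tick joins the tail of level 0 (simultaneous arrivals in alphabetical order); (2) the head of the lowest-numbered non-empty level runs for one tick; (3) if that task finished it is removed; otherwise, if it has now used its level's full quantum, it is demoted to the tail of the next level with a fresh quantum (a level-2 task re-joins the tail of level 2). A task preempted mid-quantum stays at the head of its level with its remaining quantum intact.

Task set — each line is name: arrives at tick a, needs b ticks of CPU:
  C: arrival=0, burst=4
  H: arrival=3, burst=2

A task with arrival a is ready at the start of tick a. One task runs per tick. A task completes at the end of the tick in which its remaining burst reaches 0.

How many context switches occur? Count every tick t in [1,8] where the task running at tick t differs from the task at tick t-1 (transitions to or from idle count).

context switches = 3

t=0: L0/L1/L2 = C/-/- → run C
t=1: L0/L1/L2 = C/-/- → run C
t=2: L0/L1/L2 = -/C/- → run C
t=3: L0/L1/L2 = H/C/- → run H
t=4: L0/L1/L2 = H/C/- → run H
t=5: L0/L1/L2 = -/C/- → run C
t=6: (idle)
t=7: (idle)
t=8: (idle)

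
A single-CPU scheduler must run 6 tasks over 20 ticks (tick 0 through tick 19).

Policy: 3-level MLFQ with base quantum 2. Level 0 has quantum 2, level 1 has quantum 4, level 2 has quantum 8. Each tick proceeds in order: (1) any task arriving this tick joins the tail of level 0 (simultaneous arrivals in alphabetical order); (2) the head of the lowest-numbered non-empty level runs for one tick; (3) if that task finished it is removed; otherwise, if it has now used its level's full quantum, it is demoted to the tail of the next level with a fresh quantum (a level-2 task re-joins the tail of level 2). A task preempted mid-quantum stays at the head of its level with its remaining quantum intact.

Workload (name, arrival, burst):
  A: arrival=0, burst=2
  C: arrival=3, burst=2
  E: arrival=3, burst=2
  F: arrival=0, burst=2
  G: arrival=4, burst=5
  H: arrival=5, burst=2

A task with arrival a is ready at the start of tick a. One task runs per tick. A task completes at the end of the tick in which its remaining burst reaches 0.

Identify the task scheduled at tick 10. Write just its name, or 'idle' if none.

t=0: L0/L1/L2 = AF/-/- → run A
t=1: L0/L1/L2 = AF/-/- → run A
t=2: L0/L1/L2 = F/-/- → run F
t=3: L0/L1/L2 = FCE/-/- → run F
t=4: L0/L1/L2 = CEG/-/- → run C
t=5: L0/L1/L2 = CEGH/-/- → run C
t=6: L0/L1/L2 = EGH/-/- → run E
t=7: L0/L1/L2 = EGH/-/- → run E
t=8: L0/L1/L2 = GH/-/- → run G
t=9: L0/L1/L2 = GH/-/- → run G
t=10: L0/L1/L2 = H/G/- → run H
t=11: L0/L1/L2 = H/G/- → run H
t=12: L0/L1/L2 = -/G/- → run G
t=13: L0/L1/L2 = -/G/- → run G
t=14: L0/L1/L2 = -/G/- → run G
t=15: (idle)
t=16: (idle)
t=17: (idle)
t=18: (idle)
t=19: (idle)

running at tick 10 = H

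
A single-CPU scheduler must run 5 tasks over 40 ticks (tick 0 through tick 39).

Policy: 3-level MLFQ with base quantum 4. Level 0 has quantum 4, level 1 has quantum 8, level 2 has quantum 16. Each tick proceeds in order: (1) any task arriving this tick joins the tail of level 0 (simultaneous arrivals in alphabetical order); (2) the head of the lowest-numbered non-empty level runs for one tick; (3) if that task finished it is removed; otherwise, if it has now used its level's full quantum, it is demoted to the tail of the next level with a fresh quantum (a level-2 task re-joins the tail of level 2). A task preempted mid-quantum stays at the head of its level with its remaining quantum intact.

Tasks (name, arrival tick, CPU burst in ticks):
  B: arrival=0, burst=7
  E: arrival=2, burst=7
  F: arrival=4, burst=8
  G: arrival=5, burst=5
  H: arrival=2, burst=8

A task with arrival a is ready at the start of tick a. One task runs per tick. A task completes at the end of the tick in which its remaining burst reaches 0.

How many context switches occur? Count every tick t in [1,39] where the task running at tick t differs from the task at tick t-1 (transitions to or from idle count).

context switches = 10

t=0: L0/L1/L2 = B/-/- → run B
t=1: L0/L1/L2 = B/-/- → run B
t=2: L0/L1/L2 = BEH/-/- → run B
t=3: L0/L1/L2 = BEH/-/- → run B
t=4: L0/L1/L2 = EHF/B/- → run E
t=5: L0/L1/L2 = EHFG/B/- → run E
t=6: L0/L1/L2 = EHFG/B/- → run E
t=7: L0/L1/L2 = EHFG/B/- → run E
t=8: L0/L1/L2 = HFG/BE/- → run H
t=9: L0/L1/L2 = HFG/BE/- → run H
t=10: L0/L1/L2 = HFG/BE/- → run H
t=11: L0/L1/L2 = HFG/BE/- → run H
t=12: L0/L1/L2 = FG/BEH/- → run F
t=13: L0/L1/L2 = FG/BEH/- → run F
t=14: L0/L1/L2 = FG/BEH/- → run F
t=15: L0/L1/L2 = FG/BEH/- → run F
t=16: L0/L1/L2 = G/BEHF/- → run G
t=17: L0/L1/L2 = G/BEHF/- → run G
t=18: L0/L1/L2 = G/BEHF/- → run G
t=19: L0/L1/L2 = G/BEHF/- → run G
t=20: L0/L1/L2 = -/BEHFG/- → run B
t=21: L0/L1/L2 = -/BEHFG/- → run B
t=22: L0/L1/L2 = -/BEHFG/- → run B
t=23: L0/L1/L2 = -/EHFG/- → run E
t=24: L0/L1/L2 = -/EHFG/- → run E
t=25: L0/L1/L2 = -/EHFG/- → run E
t=26: L0/L1/L2 = -/HFG/- → run H
t=27: L0/L1/L2 = -/HFG/- → run H
t=28: L0/L1/L2 = -/HFG/- → run H
t=29: L0/L1/L2 = -/HFG/- → run H
t=30: L0/L1/L2 = -/FG/- → run F
t=31: L0/L1/L2 = -/FG/- → run F
t=32: L0/L1/L2 = -/FG/- → run F
t=33: L0/L1/L2 = -/FG/- → run F
t=34: L0/L1/L2 = -/G/- → run G
t=35: (idle)
t=36: (idle)
t=37: (idle)
t=38: (idle)
t=39: (idle)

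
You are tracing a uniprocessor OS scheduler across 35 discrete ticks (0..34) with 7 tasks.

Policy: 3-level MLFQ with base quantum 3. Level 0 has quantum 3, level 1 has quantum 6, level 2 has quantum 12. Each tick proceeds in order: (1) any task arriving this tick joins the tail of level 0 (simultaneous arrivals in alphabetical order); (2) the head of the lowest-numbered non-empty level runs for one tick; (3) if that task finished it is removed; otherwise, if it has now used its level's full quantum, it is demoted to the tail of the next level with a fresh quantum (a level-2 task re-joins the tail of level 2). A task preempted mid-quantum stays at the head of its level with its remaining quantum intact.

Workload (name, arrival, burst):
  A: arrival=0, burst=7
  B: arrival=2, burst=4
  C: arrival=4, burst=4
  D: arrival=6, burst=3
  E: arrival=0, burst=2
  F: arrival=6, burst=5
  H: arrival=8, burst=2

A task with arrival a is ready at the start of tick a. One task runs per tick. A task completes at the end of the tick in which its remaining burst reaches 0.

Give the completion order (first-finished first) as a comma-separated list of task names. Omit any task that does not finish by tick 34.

t=0: L0/L1/L2 = AE/-/- → run A
t=1: L0/L1/L2 = AE/-/- → run A
t=2: L0/L1/L2 = AEB/-/- → run A
t=3: L0/L1/L2 = EB/A/- → run E
t=4: L0/L1/L2 = EBC/A/- → run E
t=5: L0/L1/L2 = BC/A/- → run B
t=6: L0/L1/L2 = BCDF/A/- → run B
t=7: L0/L1/L2 = BCDF/A/- → run B
t=8: L0/L1/L2 = CDFH/AB/- → run C
t=9: L0/L1/L2 = CDFH/AB/- → run C
t=10: L0/L1/L2 = CDFH/AB/- → run C
t=11: L0/L1/L2 = DFH/ABC/- → run D
t=12: L0/L1/L2 = DFH/ABC/- → run D
t=13: L0/L1/L2 = DFH/ABC/- → run D
t=14: L0/L1/L2 = FH/ABC/- → run F
t=15: L0/L1/L2 = FH/ABC/- → run F
t=16: L0/L1/L2 = FH/ABC/- → run F
t=17: L0/L1/L2 = H/ABCF/- → run H
t=18: L0/L1/L2 = H/ABCF/- → run H
t=19: L0/L1/L2 = -/ABCF/- → run A
t=20: L0/L1/L2 = -/ABCF/- → run A
t=21: L0/L1/L2 = -/ABCF/- → run A
t=22: L0/L1/L2 = -/ABCF/- → run A
t=23: L0/L1/L2 = -/BCF/- → run B
t=24: L0/L1/L2 = -/CF/- → run C
t=25: L0/L1/L2 = -/F/- → run F
t=26: L0/L1/L2 = -/F/- → run F
t=27: (idle)
t=28: (idle)
t=29: (idle)
t=30: (idle)
t=31: (idle)
t=32: (idle)
t=33: (idle)
t=34: (idle)

completion order = E, D, H, A, B, C, F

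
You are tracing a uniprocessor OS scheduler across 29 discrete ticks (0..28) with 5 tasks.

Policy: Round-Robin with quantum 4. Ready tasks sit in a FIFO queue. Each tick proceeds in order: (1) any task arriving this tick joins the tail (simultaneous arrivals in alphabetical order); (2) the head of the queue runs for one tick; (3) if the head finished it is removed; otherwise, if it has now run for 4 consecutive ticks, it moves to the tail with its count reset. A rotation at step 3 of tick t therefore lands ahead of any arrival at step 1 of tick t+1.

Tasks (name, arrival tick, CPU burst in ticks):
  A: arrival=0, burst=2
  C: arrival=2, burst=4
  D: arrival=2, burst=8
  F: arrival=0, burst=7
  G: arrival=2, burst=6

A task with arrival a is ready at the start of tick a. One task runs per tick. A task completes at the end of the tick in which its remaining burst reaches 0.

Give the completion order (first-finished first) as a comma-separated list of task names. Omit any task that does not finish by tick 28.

completion order = A, C, F, D, G

t=0: queue=[A,F] q_used=0 → run A
t=1: queue=[A,F] q_used=1 → run A
t=2: queue=[F,C,D,G] q_used=0 → run F
t=3: queue=[F,C,D,G] q_used=1 → run F
t=4: queue=[F,C,D,G] q_used=2 → run F
t=5: queue=[F,C,D,G] q_used=3 → run F
t=6: queue=[C,D,G,F] q_used=0 → run C
t=7: queue=[C,D,G,F] q_used=1 → run C
t=8: queue=[C,D,G,F] q_used=2 → run C
t=9: queue=[C,D,G,F] q_used=3 → run C
t=10: queue=[D,G,F] q_used=0 → run D
t=11: queue=[D,G,F] q_used=1 → run D
t=12: queue=[D,G,F] q_used=2 → run D
t=13: queue=[D,G,F] q_used=3 → run D
t=14: queue=[G,F,D] q_used=0 → run G
t=15: queue=[G,F,D] q_used=1 → run G
t=16: queue=[G,F,D] q_used=2 → run G
t=17: queue=[G,F,D] q_used=3 → run G
t=18: queue=[F,D,G] q_used=0 → run F
t=19: queue=[F,D,G] q_used=1 → run F
t=20: queue=[F,D,G] q_used=2 → run F
t=21: queue=[D,G] q_used=0 → run D
t=22: queue=[D,G] q_used=1 → run D
t=23: queue=[D,G] q_used=2 → run D
t=24: queue=[D,G] q_used=3 → run D
t=25: queue=[G] q_used=0 → run G
t=26: queue=[G] q_used=1 → run G
t=27: (idle)
t=28: (idle)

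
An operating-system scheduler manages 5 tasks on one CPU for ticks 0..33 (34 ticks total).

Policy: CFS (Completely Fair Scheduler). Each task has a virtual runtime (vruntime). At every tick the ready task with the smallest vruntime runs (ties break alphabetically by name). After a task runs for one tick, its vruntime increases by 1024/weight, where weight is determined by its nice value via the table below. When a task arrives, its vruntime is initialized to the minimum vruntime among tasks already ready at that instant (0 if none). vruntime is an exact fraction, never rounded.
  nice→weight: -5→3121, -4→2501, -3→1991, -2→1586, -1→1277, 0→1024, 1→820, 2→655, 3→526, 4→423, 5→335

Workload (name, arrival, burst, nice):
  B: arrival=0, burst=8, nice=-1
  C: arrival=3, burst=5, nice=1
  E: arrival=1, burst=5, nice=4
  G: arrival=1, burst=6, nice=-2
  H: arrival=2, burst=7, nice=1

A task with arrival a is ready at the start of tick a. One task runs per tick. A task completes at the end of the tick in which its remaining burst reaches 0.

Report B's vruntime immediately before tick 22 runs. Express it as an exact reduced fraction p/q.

t=0: vr[B=0] → run B
t=1: vr[B=1024/1277 E=1024/1277 G=1024/1277] → run B
t=2: vr[B=2048/1277 E=1024/1277 G=1024/1277 H=1024/1277] → run E
t=3: vr[B=2048/1277 C=1024/1277 E=1740800/540171 G=1024/1277 H=1024/1277] → run C
t=4: vr[B=2048/1277 C=536832/261785 E=1740800/540171 G=1024/1277 H=1024/1277] → run G
t=5: vr[B=2048/1277 C=536832/261785 E=1740800/540171 G=1465856/1012661 H=1024/1277] → run H
t=6: vr[B=2048/1277 C=536832/261785 E=1740800/540171 G=1465856/1012661 H=536832/261785] → run G
t=7: vr[B=2048/1277 C=536832/261785 E=1740800/540171 G=2119680/1012661 H=536832/261785] → run B
t=8: vr[B=3072/1277 C=536832/261785 E=1740800/540171 G=2119680/1012661 H=536832/261785] → run C
t=9: vr[B=3072/1277 C=863744/261785 E=1740800/540171 G=2119680/1012661 H=536832/261785] → run H
t=10: vr[B=3072/1277 C=863744/261785 E=1740800/540171 G=2119680/1012661 H=863744/261785] → run G
t=11: vr[B=3072/1277 C=863744/261785 E=1740800/540171 G=2773504/1012661 H=863744/261785] → run B
t=12: vr[B=4096/1277 C=863744/261785 E=1740800/540171 G=2773504/1012661 H=863744/261785] → run G
t=13: vr[B=4096/1277 C=863744/261785 E=1740800/540171 G=3427328/1012661 H=863744/261785] → run B
t=14: vr[B=5120/1277 C=863744/261785 E=1740800/540171 G=3427328/1012661 H=863744/261785] → run E
t=15: vr[B=5120/1277 C=863744/261785 E=3048448/540171 G=3427328/1012661 H=863744/261785] → run C
t=16: vr[B=5120/1277 C=1190656/261785 E=3048448/540171 G=3427328/1012661 H=863744/261785] → run H
t=17: vr[B=5120/1277 C=1190656/261785 E=3048448/540171 G=3427328/1012661 H=1190656/261785] → run G
t=18: vr[B=5120/1277 C=1190656/261785 E=3048448/540171 G=4081152/1012661 H=1190656/261785] → run B
t=19: vr[B=6144/1277 C=1190656/261785 E=3048448/540171 G=4081152/1012661 H=1190656/261785] → run G
t=20: vr[B=6144/1277 C=1190656/261785 E=3048448/540171 H=1190656/261785] → run C
t=21: vr[B=6144/1277 C=1517568/261785 E=3048448/540171 H=1190656/261785] → run H
t=22: vr[B=6144/1277 C=1517568/261785 E=3048448/540171 H=1517568/261785] → run B
t=23: vr[B=7168/1277 C=1517568/261785 E=3048448/540171 H=1517568/261785] → run B
t=24: vr[C=1517568/261785 E=3048448/540171 H=1517568/261785] → run E
t=25: vr[C=1517568/261785 E=1452032/180057 H=1517568/261785] → run C
t=26: vr[E=1452032/180057 H=1517568/261785] → run H
t=27: vr[E=1452032/180057 H=368896/52357] → run H
t=28: vr[E=1452032/180057 H=2171392/261785] → run E
t=29: vr[E=5663744/540171 H=2171392/261785] → run H
t=30: vr[E=5663744/540171] → run E
t=31: (idle)
t=32: (idle)
t=33: (idle)

vruntime(B, start of tick 22) = 6144/1277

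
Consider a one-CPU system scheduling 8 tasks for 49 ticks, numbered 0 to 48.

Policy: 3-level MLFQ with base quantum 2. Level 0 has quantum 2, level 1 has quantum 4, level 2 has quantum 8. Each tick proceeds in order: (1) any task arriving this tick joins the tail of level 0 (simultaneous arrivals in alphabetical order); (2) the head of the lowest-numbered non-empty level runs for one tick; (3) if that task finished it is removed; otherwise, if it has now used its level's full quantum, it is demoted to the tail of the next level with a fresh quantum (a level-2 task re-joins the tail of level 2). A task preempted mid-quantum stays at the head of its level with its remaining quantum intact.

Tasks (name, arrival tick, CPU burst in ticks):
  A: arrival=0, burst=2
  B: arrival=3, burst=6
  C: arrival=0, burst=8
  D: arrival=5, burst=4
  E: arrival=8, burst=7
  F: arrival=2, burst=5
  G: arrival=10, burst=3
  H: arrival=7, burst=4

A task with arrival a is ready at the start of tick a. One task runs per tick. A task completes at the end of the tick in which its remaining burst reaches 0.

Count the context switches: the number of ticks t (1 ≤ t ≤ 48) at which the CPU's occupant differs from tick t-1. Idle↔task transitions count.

t=0: L0/L1/L2 = AC/-/- → run A
t=1: L0/L1/L2 = AC/-/- → run A
t=2: L0/L1/L2 = CF/-/- → run C
t=3: L0/L1/L2 = CFB/-/- → run C
t=4: L0/L1/L2 = FB/C/- → run F
t=5: L0/L1/L2 = FBD/C/- → run F
t=6: L0/L1/L2 = BD/CF/- → run B
t=7: L0/L1/L2 = BDH/CF/- → run B
t=8: L0/L1/L2 = DHE/CFB/- → run D
t=9: L0/L1/L2 = DHE/CFB/- → run D
t=10: L0/L1/L2 = HEG/CFBD/- → run H
t=11: L0/L1/L2 = HEG/CFBD/- → run H
t=12: L0/L1/L2 = EG/CFBDH/- → run E
t=13: L0/L1/L2 = EG/CFBDH/- → run E
t=14: L0/L1/L2 = G/CFBDHE/- → run G
t=15: L0/L1/L2 = G/CFBDHE/- → run G
t=16: L0/L1/L2 = -/CFBDHEG/- → run C
t=17: L0/L1/L2 = -/CFBDHEG/- → run C
t=18: L0/L1/L2 = -/CFBDHEG/- → run C
t=19: L0/L1/L2 = -/CFBDHEG/- → run C
t=20: L0/L1/L2 = -/FBDHEG/C → run F
t=21: L0/L1/L2 = -/FBDHEG/C → run F
t=22: L0/L1/L2 = -/FBDHEG/C → run F
t=23: L0/L1/L2 = -/BDHEG/C → run B
t=24: L0/L1/L2 = -/BDHEG/C → run B
t=25: L0/L1/L2 = -/BDHEG/C → run B
t=26: L0/L1/L2 = -/BDHEG/C → run B
t=27: L0/L1/L2 = -/DHEG/C → run D
t=28: L0/L1/L2 = -/DHEG/C → run D
t=29: L0/L1/L2 = -/HEG/C → run H
t=30: L0/L1/L2 = -/HEG/C → run H
t=31: L0/L1/L2 = -/EG/C → run E
t=32: L0/L1/L2 = -/EG/C → run E
t=33: L0/L1/L2 = -/EG/C → run E
t=34: L0/L1/L2 = -/EG/C → run E
t=35: L0/L1/L2 = -/G/CE → run G
t=36: L0/L1/L2 = -/-/CE → run C
t=37: L0/L1/L2 = -/-/CE → run C
t=38: L0/L1/L2 = -/-/E → run E
t=39: (idle)
t=40: (idle)
t=41: (idle)
t=42: (idle)
t=43: (idle)
t=44: (idle)
t=45: (idle)
t=46: (idle)
t=47: (idle)
t=48: (idle)

context switches = 17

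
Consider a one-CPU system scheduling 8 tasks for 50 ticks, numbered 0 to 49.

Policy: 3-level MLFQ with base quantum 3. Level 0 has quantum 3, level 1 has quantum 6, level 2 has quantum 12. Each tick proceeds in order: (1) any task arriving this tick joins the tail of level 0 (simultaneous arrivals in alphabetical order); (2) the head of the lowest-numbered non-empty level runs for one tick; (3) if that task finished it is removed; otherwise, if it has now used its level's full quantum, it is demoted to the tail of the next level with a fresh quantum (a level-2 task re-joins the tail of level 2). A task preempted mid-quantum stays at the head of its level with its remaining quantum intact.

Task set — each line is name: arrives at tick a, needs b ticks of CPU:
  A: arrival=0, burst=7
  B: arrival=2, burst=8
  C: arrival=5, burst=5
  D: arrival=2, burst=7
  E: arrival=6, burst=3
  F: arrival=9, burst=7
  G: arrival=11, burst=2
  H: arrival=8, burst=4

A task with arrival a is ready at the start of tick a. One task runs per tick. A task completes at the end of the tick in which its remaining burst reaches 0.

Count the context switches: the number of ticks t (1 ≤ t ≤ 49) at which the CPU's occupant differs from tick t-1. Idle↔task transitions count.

t=0: L0/L1/L2 = A/-/- → run A
t=1: L0/L1/L2 = A/-/- → run A
t=2: L0/L1/L2 = ABD/-/- → run A
t=3: L0/L1/L2 = BD/A/- → run B
t=4: L0/L1/L2 = BD/A/- → run B
t=5: L0/L1/L2 = BDC/A/- → run B
t=6: L0/L1/L2 = DCE/AB/- → run D
t=7: L0/L1/L2 = DCE/AB/- → run D
t=8: L0/L1/L2 = DCEH/AB/- → run D
t=9: L0/L1/L2 = CEHF/ABD/- → run C
t=10: L0/L1/L2 = CEHF/ABD/- → run C
t=11: L0/L1/L2 = CEHFG/ABD/- → run C
t=12: L0/L1/L2 = EHFG/ABDC/- → run E
t=13: L0/L1/L2 = EHFG/ABDC/- → run E
t=14: L0/L1/L2 = EHFG/ABDC/- → run E
t=15: L0/L1/L2 = HFG/ABDC/- → run H
t=16: L0/L1/L2 = HFG/ABDC/- → run H
t=17: L0/L1/L2 = HFG/ABDC/- → run H
t=18: L0/L1/L2 = FG/ABDCH/- → run F
t=19: L0/L1/L2 = FG/ABDCH/- → run F
t=20: L0/L1/L2 = FG/ABDCH/- → run F
t=21: L0/L1/L2 = G/ABDCHF/- → run G
t=22: L0/L1/L2 = G/ABDCHF/- → run G
t=23: L0/L1/L2 = -/ABDCHF/- → run A
t=24: L0/L1/L2 = -/ABDCHF/- → run A
t=25: L0/L1/L2 = -/ABDCHF/- → run A
t=26: L0/L1/L2 = -/ABDCHF/- → run A
t=27: L0/L1/L2 = -/BDCHF/- → run B
t=28: L0/L1/L2 = -/BDCHF/- → run B
t=29: L0/L1/L2 = -/BDCHF/- → run B
t=30: L0/L1/L2 = -/BDCHF/- → run B
t=31: L0/L1/L2 = -/BDCHF/- → run B
t=32: L0/L1/L2 = -/DCHF/- → run D
t=33: L0/L1/L2 = -/DCHF/- → run D
t=34: L0/L1/L2 = -/DCHF/- → run D
t=35: L0/L1/L2 = -/DCHF/- → run D
t=36: L0/L1/L2 = -/CHF/- → run C
t=37: L0/L1/L2 = -/CHF/- → run C
t=38: L0/L1/L2 = -/HF/- → run H
t=39: L0/L1/L2 = -/F/- → run F
t=40: L0/L1/L2 = -/F/- → run F
t=41: L0/L1/L2 = -/F/- → run F
t=42: L0/L1/L2 = -/F/- → run F
t=43: (idle)
t=44: (idle)
t=45: (idle)
t=46: (idle)
t=47: (idle)
t=48: (idle)
t=49: (idle)

context switches = 14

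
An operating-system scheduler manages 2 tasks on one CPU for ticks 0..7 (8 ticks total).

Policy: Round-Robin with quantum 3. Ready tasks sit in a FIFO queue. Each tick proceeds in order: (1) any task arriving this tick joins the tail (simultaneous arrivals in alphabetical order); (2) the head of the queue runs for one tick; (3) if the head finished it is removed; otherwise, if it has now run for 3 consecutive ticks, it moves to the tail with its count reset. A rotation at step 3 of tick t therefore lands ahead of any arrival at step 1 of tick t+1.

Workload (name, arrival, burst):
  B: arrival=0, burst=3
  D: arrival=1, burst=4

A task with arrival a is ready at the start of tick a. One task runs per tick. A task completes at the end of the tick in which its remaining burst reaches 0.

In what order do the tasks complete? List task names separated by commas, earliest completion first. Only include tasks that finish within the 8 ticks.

t=0: queue=[B] q_used=0 → run B
t=1: queue=[B,D] q_used=1 → run B
t=2: queue=[B,D] q_used=2 → run B
t=3: queue=[D] q_used=0 → run D
t=4: queue=[D] q_used=1 → run D
t=5: queue=[D] q_used=2 → run D
t=6: queue=[D] q_used=0 → run D
t=7: (idle)

completion order = B, D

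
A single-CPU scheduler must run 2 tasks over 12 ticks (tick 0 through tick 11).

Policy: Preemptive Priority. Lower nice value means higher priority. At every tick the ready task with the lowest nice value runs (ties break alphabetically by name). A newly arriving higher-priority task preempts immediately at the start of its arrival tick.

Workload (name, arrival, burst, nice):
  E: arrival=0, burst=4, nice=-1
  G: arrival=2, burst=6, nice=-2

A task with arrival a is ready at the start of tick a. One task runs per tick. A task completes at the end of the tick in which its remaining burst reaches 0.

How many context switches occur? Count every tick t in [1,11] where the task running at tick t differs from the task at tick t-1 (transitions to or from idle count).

context switches = 3

t=0: ready={E} → run E
t=1: ready={E} → run E
t=2: ready={E,G} → run G
t=3: ready={E,G} → run G
t=4: ready={E,G} → run G
t=5: ready={E,G} → run G
t=6: ready={E,G} → run G
t=7: ready={E,G} → run G
t=8: ready={E} → run E
t=9: ready={E} → run E
t=10: (idle)
t=11: (idle)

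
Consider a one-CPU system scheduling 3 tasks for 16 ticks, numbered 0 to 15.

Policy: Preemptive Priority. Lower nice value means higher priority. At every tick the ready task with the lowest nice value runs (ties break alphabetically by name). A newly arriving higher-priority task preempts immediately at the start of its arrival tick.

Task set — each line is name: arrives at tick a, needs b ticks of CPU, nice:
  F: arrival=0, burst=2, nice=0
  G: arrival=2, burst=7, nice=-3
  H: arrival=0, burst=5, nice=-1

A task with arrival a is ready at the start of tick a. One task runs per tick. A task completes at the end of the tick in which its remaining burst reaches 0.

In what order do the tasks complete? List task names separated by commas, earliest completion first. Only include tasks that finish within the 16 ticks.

completion order = G, H, F

t=0: ready={F,H} → run H
t=1: ready={F,H} → run H
t=2: ready={F,G,H} → run G
t=3: ready={F,G,H} → run G
t=4: ready={F,G,H} → run G
t=5: ready={F,G,H} → run G
t=6: ready={F,G,H} → run G
t=7: ready={F,G,H} → run G
t=8: ready={F,G,H} → run G
t=9: ready={F,H} → run H
t=10: ready={F,H} → run H
t=11: ready={F,H} → run H
t=12: ready={F} → run F
t=13: ready={F} → run F
t=14: (idle)
t=15: (idle)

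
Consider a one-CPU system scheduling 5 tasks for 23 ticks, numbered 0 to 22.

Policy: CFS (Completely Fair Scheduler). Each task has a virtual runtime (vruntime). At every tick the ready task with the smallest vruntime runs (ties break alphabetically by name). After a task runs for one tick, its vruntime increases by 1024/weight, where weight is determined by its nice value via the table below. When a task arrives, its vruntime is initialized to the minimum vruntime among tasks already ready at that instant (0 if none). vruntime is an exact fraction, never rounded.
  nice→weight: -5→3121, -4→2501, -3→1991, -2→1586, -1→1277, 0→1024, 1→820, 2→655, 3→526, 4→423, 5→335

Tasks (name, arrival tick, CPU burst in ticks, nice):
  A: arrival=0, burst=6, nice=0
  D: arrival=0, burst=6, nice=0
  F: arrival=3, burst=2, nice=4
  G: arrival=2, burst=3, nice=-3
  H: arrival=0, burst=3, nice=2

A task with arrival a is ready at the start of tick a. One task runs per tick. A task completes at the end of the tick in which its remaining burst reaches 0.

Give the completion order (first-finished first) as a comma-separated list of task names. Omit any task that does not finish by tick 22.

completion order = G, F, H, A, D

t=0: vr[A=0 D=0 H=0] → run A
t=1: vr[A=1 D=0 H=0] → run D
t=2: vr[A=1 D=1 G=0 H=0] → run G
t=3: vr[A=1 D=1 F=0 G=1024/1991 H=0] → run F
t=4: vr[A=1 D=1 F=1024/423 G=1024/1991 H=0] → run H
t=5: vr[A=1 D=1 F=1024/423 G=1024/1991 H=1024/655] → run G
t=6: vr[A=1 D=1 F=1024/423 G=2048/1991 H=1024/655] → run A
t=7: vr[A=2 D=1 F=1024/423 G=2048/1991 H=1024/655] → run D
t=8: vr[A=2 D=2 F=1024/423 G=2048/1991 H=1024/655] → run G
t=9: vr[A=2 D=2 F=1024/423 H=1024/655] → run H
t=10: vr[A=2 D=2 F=1024/423 H=2048/655] → run A
t=11: vr[A=3 D=2 F=1024/423 H=2048/655] → run D
t=12: vr[A=3 D=3 F=1024/423 H=2048/655] → run F
t=13: vr[A=3 D=3 H=2048/655] → run A
t=14: vr[A=4 D=3 H=2048/655] → run D
t=15: vr[A=4 D=4 H=2048/655] → run H
t=16: vr[A=4 D=4] → run A
t=17: vr[A=5 D=4] → run D
t=18: vr[A=5 D=5] → run A
t=19: vr[D=5] → run D
t=20: (idle)
t=21: (idle)
t=22: (idle)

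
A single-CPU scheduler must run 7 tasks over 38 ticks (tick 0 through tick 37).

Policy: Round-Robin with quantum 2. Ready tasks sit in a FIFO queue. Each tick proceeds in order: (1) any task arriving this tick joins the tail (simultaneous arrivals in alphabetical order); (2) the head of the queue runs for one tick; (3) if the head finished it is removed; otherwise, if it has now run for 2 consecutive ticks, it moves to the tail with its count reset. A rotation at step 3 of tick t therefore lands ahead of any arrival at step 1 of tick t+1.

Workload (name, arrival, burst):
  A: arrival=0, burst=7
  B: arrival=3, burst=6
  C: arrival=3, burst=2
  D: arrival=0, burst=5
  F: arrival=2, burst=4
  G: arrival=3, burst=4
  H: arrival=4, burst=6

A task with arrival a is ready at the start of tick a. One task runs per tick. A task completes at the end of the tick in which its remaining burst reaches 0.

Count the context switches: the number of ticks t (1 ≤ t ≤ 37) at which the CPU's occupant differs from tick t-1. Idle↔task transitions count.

context switches = 18

t=0: queue=[A,D] q_used=0 → run A
t=1: queue=[A,D] q_used=1 → run A
t=2: queue=[D,A,F] q_used=0 → run D
t=3: queue=[D,A,F,B,C,G] q_used=1 → run D
t=4: queue=[A,F,B,C,G,D,H] q_used=0 → run A
t=5: queue=[A,F,B,C,G,D,H] q_used=1 → run A
t=6: queue=[F,B,C,G,D,H,A] q_used=0 → run F
t=7: queue=[F,B,C,G,D,H,A] q_used=1 → run F
t=8: queue=[B,C,G,D,H,A,F] q_used=0 → run B
t=9: queue=[B,C,G,D,H,A,F] q_used=1 → run B
t=10: queue=[C,G,D,H,A,F,B] q_used=0 → run C
t=11: queue=[C,G,D,H,A,F,B] q_used=1 → run C
t=12: queue=[G,D,H,A,F,B] q_used=0 → run G
t=13: queue=[G,D,H,A,F,B] q_used=1 → run G
t=14: queue=[D,H,A,F,B,G] q_used=0 → run D
t=15: queue=[D,H,A,F,B,G] q_used=1 → run D
t=16: queue=[H,A,F,B,G,D] q_used=0 → run H
t=17: queue=[H,A,F,B,G,D] q_used=1 → run H
t=18: queue=[A,F,B,G,D,H] q_used=0 → run A
t=19: queue=[A,F,B,G,D,H] q_used=1 → run A
t=20: queue=[F,B,G,D,H,A] q_used=0 → run F
t=21: queue=[F,B,G,D,H,A] q_used=1 → run F
t=22: queue=[B,G,D,H,A] q_used=0 → run B
t=23: queue=[B,G,D,H,A] q_used=1 → run B
t=24: queue=[G,D,H,A,B] q_used=0 → run G
t=25: queue=[G,D,H,A,B] q_used=1 → run G
t=26: queue=[D,H,A,B] q_used=0 → run D
t=27: queue=[H,A,B] q_used=0 → run H
t=28: queue=[H,A,B] q_used=1 → run H
t=29: queue=[A,B,H] q_used=0 → run A
t=30: queue=[B,H] q_used=0 → run B
t=31: queue=[B,H] q_used=1 → run B
t=32: queue=[H] q_used=0 → run H
t=33: queue=[H] q_used=1 → run H
t=34: (idle)
t=35: (idle)
t=36: (idle)
t=37: (idle)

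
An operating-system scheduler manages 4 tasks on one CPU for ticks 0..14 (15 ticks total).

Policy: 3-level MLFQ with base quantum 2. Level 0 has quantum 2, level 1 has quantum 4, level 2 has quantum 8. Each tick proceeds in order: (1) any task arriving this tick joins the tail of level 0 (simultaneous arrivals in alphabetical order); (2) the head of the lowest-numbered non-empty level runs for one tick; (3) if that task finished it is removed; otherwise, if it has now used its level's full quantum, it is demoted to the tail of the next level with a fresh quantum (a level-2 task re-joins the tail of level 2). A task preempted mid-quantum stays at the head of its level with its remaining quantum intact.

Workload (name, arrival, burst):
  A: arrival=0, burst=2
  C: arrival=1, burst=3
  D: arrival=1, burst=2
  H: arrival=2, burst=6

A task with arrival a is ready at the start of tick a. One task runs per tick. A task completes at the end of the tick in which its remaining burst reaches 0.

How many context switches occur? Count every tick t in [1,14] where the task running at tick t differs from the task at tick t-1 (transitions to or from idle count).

t=0: L0/L1/L2 = A/-/- → run A
t=1: L0/L1/L2 = ACD/-/- → run A
t=2: L0/L1/L2 = CDH/-/- → run C
t=3: L0/L1/L2 = CDH/-/- → run C
t=4: L0/L1/L2 = DH/C/- → run D
t=5: L0/L1/L2 = DH/C/- → run D
t=6: L0/L1/L2 = H/C/- → run H
t=7: L0/L1/L2 = H/C/- → run H
t=8: L0/L1/L2 = -/CH/- → run C
t=9: L0/L1/L2 = -/H/- → run H
t=10: L0/L1/L2 = -/H/- → run H
t=11: L0/L1/L2 = -/H/- → run H
t=12: L0/L1/L2 = -/H/- → run H
t=13: (idle)
t=14: (idle)

context switches = 6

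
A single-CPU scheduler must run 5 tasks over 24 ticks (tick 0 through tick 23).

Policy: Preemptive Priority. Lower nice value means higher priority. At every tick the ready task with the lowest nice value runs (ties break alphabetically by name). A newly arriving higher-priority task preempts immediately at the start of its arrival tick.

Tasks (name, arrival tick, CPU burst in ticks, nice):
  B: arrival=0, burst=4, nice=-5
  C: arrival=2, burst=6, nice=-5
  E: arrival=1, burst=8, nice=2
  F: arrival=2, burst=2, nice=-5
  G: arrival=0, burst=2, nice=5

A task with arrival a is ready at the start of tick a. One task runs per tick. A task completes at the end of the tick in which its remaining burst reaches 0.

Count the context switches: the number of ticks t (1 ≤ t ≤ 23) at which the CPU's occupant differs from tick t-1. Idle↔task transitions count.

t=0: ready={B,G} → run B
t=1: ready={B,E,G} → run B
t=2: ready={B,C,E,F,G} → run B
t=3: ready={B,C,E,F,G} → run B
t=4: ready={C,E,F,G} → run C
t=5: ready={C,E,F,G} → run C
t=6: ready={C,E,F,G} → run C
t=7: ready={C,E,F,G} → run C
t=8: ready={C,E,F,G} → run C
t=9: ready={C,E,F,G} → run C
t=10: ready={E,F,G} → run F
t=11: ready={E,F,G} → run F
t=12: ready={E,G} → run E
t=13: ready={E,G} → run E
t=14: ready={E,G} → run E
t=15: ready={E,G} → run E
t=16: ready={E,G} → run E
t=17: ready={E,G} → run E
t=18: ready={E,G} → run E
t=19: ready={E,G} → run E
t=20: ready={G} → run G
t=21: ready={G} → run G
t=22: (idle)
t=23: (idle)

context switches = 5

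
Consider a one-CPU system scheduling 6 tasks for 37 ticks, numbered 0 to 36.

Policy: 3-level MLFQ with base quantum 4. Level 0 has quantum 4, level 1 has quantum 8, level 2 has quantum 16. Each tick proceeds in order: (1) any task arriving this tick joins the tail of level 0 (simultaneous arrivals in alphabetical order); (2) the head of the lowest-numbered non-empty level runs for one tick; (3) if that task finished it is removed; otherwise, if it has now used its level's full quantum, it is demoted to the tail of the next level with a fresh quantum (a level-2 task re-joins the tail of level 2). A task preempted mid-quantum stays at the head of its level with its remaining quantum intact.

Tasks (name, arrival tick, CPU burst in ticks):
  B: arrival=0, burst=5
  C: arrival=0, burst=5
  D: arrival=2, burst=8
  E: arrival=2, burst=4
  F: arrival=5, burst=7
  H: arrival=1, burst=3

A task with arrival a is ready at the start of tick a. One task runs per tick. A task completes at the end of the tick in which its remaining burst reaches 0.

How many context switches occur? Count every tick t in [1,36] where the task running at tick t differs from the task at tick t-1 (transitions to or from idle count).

context switches = 10

t=0: L0/L1/L2 = BC/-/- → run B
t=1: L0/L1/L2 = BCH/-/- → run B
t=2: L0/L1/L2 = BCHDE/-/- → run B
t=3: L0/L1/L2 = BCHDE/-/- → run B
t=4: L0/L1/L2 = CHDE/B/- → run C
t=5: L0/L1/L2 = CHDEF/B/- → run C
t=6: L0/L1/L2 = CHDEF/B/- → run C
t=7: L0/L1/L2 = CHDEF/B/- → run C
t=8: L0/L1/L2 = HDEF/BC/- → run H
t=9: L0/L1/L2 = HDEF/BC/- → run H
t=10: L0/L1/L2 = HDEF/BC/- → run H
t=11: L0/L1/L2 = DEF/BC/- → run D
t=12: L0/L1/L2 = DEF/BC/- → run D
t=13: L0/L1/L2 = DEF/BC/- → run D
t=14: L0/L1/L2 = DEF/BC/- → run D
t=15: L0/L1/L2 = EF/BCD/- → run E
t=16: L0/L1/L2 = EF/BCD/- → run E
t=17: L0/L1/L2 = EF/BCD/- → run E
t=18: L0/L1/L2 = EF/BCD/- → run E
t=19: L0/L1/L2 = F/BCD/- → run F
t=20: L0/L1/L2 = F/BCD/- → run F
t=21: L0/L1/L2 = F/BCD/- → run F
t=22: L0/L1/L2 = F/BCD/- → run F
t=23: L0/L1/L2 = -/BCDF/- → run B
t=24: L0/L1/L2 = -/CDF/- → run C
t=25: L0/L1/L2 = -/DF/- → run D
t=26: L0/L1/L2 = -/DF/- → run D
t=27: L0/L1/L2 = -/DF/- → run D
t=28: L0/L1/L2 = -/DF/- → run D
t=29: L0/L1/L2 = -/F/- → run F
t=30: L0/L1/L2 = -/F/- → run F
t=31: L0/L1/L2 = -/F/- → run F
t=32: (idle)
t=33: (idle)
t=34: (idle)
t=35: (idle)
t=36: (idle)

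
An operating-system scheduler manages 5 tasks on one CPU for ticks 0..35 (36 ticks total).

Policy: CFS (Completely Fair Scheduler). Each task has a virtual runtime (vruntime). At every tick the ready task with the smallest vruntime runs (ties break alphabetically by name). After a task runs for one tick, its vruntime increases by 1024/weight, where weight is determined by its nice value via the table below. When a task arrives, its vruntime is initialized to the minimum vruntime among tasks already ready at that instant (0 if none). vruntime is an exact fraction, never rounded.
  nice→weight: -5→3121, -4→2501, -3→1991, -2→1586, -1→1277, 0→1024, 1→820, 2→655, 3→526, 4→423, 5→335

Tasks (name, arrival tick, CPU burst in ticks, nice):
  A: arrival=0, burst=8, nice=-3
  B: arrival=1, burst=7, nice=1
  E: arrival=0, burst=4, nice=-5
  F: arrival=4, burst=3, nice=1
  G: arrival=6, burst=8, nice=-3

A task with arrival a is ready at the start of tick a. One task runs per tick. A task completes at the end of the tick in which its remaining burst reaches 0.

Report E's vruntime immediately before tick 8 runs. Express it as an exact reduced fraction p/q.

t=0: vr[A=0 E=0] → run A
t=1: vr[A=1024/1991 B=0 E=0] → run B
t=2: vr[A=1024/1991 B=256/205 E=0] → run E
t=3: vr[A=1024/1991 B=256/205 E=1024/3121] → run E
t=4: vr[A=1024/1991 B=256/205 E=2048/3121 F=1024/1991] → run A
t=5: vr[A=2048/1991 B=256/205 E=2048/3121 F=1024/1991] → run F
t=6: vr[A=2048/1991 B=256/205 E=2048/3121 F=719616/408155 G=2048/3121] → run E
t=7: vr[A=2048/1991 B=256/205 E=3072/3121 F=719616/408155 G=2048/3121] → run G
t=8: vr[A=2048/1991 B=256/205 E=3072/3121 F=719616/408155 G=7273472/6213911] → run E
t=9: vr[A=2048/1991 B=256/205 F=719616/408155 G=7273472/6213911] → run A
t=10: vr[A=3072/1991 B=256/205 F=719616/408155 G=7273472/6213911] → run G
t=11: vr[A=3072/1991 B=256/205 F=719616/408155 G=10469376/6213911] → run B
t=12: vr[A=3072/1991 B=512/205 F=719616/408155 G=10469376/6213911] → run A
t=13: vr[A=4096/1991 B=512/205 F=719616/408155 G=10469376/6213911] → run G
t=14: vr[A=4096/1991 B=512/205 F=719616/408155 G=13665280/6213911] → run F
t=15: vr[A=4096/1991 B=512/205 F=1229312/408155 G=13665280/6213911] → run A
t=16: vr[A=5120/1991 B=512/205 F=1229312/408155 G=13665280/6213911] → run G
t=17: vr[A=5120/1991 B=512/205 F=1229312/408155 G=16861184/6213911] → run B
t=18: vr[A=5120/1991 B=768/205 F=1229312/408155 G=16861184/6213911] → run A
t=19: vr[A=6144/1991 B=768/205 F=1229312/408155 G=16861184/6213911] → run G
t=20: vr[A=6144/1991 B=768/205 F=1229312/408155 G=20057088/6213911] → run F
t=21: vr[A=6144/1991 B=768/205 G=20057088/6213911] → run A
t=22: vr[A=7168/1991 B=768/205 G=20057088/6213911] → run G
t=23: vr[A=7168/1991 B=768/205 G=23252992/6213911] → run A
t=24: vr[B=768/205 G=23252992/6213911] → run G
t=25: vr[B=768/205 G=26448896/6213911] → run B
t=26: vr[B=1024/205 G=26448896/6213911] → run G
t=27: vr[B=1024/205] → run B
t=28: vr[B=256/41] → run B
t=29: vr[B=1536/205] → run B
t=30: (idle)
t=31: (idle)
t=32: (idle)
t=33: (idle)
t=34: (idle)
t=35: (idle)

vruntime(E, start of tick 8) = 3072/3121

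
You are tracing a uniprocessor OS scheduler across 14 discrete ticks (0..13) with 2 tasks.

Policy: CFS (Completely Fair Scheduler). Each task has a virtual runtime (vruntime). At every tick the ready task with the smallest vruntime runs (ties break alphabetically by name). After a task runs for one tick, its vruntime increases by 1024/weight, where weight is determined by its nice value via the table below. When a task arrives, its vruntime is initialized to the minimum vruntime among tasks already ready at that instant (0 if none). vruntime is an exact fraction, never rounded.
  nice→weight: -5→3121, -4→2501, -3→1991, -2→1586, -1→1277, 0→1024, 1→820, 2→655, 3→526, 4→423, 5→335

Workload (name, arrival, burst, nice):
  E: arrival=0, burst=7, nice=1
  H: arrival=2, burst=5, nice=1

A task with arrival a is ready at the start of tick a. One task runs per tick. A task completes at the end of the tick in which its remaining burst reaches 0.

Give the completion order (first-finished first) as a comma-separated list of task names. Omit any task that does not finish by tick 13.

t=0: vr[E=0] → run E
t=1: vr[E=256/205] → run E
t=2: vr[E=512/205 H=512/205] → run E
t=3: vr[E=768/205 H=512/205] → run H
t=4: vr[E=768/205 H=768/205] → run E
t=5: vr[E=1024/205 H=768/205] → run H
t=6: vr[E=1024/205 H=1024/205] → run E
t=7: vr[E=256/41 H=1024/205] → run H
t=8: vr[E=256/41 H=256/41] → run E
t=9: vr[E=1536/205 H=256/41] → run H
t=10: vr[E=1536/205 H=1536/205] → run E
t=11: vr[H=1536/205] → run H
t=12: (idle)
t=13: (idle)

completion order = E, H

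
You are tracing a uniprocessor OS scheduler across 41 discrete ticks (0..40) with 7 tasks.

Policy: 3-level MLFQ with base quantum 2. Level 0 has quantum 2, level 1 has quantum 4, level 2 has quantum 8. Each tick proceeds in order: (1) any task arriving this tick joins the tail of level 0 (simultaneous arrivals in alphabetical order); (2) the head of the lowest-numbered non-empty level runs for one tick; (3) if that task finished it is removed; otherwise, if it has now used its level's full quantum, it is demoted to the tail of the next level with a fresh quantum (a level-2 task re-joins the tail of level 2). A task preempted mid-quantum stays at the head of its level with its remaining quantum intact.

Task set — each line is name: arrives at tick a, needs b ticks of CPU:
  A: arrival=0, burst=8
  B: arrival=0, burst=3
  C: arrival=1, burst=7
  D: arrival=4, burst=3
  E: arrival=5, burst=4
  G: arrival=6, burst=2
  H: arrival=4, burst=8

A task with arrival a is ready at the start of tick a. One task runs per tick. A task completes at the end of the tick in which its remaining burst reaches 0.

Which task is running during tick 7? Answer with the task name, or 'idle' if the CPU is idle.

t=0: L0/L1/L2 = AB/-/- → run A
t=1: L0/L1/L2 = ABC/-/- → run A
t=2: L0/L1/L2 = BC/A/- → run B
t=3: L0/L1/L2 = BC/A/- → run B
t=4: L0/L1/L2 = CDH/AB/- → run C
t=5: L0/L1/L2 = CDHE/AB/- → run C
t=6: L0/L1/L2 = DHEG/ABC/- → run D
t=7: L0/L1/L2 = DHEG/ABC/- → run D
t=8: L0/L1/L2 = HEG/ABCD/- → run H
t=9: L0/L1/L2 = HEG/ABCD/- → run H
t=10: L0/L1/L2 = EG/ABCDH/- → run E
t=11: L0/L1/L2 = EG/ABCDH/- → run E
t=12: L0/L1/L2 = G/ABCDHE/- → run G
t=13: L0/L1/L2 = G/ABCDHE/- → run G
t=14: L0/L1/L2 = -/ABCDHE/- → run A
t=15: L0/L1/L2 = -/ABCDHE/- → run A
t=16: L0/L1/L2 = -/ABCDHE/- → run A
t=17: L0/L1/L2 = -/ABCDHE/- → run A
t=18: L0/L1/L2 = -/BCDHE/A → run B
t=19: L0/L1/L2 = -/CDHE/A → run C
t=20: L0/L1/L2 = -/CDHE/A → run C
t=21: L0/L1/L2 = -/CDHE/A → run C
t=22: L0/L1/L2 = -/CDHE/A → run C
t=23: L0/L1/L2 = -/DHE/AC → run D
t=24: L0/L1/L2 = -/HE/AC → run H
t=25: L0/L1/L2 = -/HE/AC → run H
t=26: L0/L1/L2 = -/HE/AC → run H
t=27: L0/L1/L2 = -/HE/AC → run H
t=28: L0/L1/L2 = -/E/ACH → run E
t=29: L0/L1/L2 = -/E/ACH → run E
t=30: L0/L1/L2 = -/-/ACH → run A
t=31: L0/L1/L2 = -/-/ACH → run A
t=32: L0/L1/L2 = -/-/CH → run C
t=33: L0/L1/L2 = -/-/H → run H
t=34: L0/L1/L2 = -/-/H → run H
t=35: (idle)
t=36: (idle)
t=37: (idle)
t=38: (idle)
t=39: (idle)
t=40: (idle)

running at tick 7 = D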